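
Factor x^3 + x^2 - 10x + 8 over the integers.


Try integer roots (divisors of 8). x=2: p(2)=0.
Divide out (x - 2): quotient is x^2 + 3x - 4.
Factor the quadratic: (x - 1)(x + 4)
Result: (x - 2)(x - 1)(x + 4)


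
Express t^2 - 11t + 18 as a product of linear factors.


Roots satisfy r1 + r2 = -b/a = 11 and r1*r2 = c/a = 18.
So r1 = 9, r2 = 2.
t^2 - 11t + 18 = (t - r1)(t - r2) = (t - 9)(t - 2)


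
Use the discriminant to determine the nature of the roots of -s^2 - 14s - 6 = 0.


D = b^2 - 4ac = (-14)^2 - 4(-1)(-6) = 196 - 24 = 172
Since D > 0: two distinct irrational roots


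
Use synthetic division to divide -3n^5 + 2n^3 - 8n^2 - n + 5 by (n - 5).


Synthetic division with c = 5. Coefficients: -3, 0, 2, -8, -1, 5
Bring down -3.
  -3 * 5 = -15; -15 + 0 = -15
  -15 * 5 = -75; -75 + 2 = -73
  -73 * 5 = -365; -365 - 8 = -373
  -373 * 5 = -1865; -1865 - 1 = -1866
  -1866 * 5 = -9330; -9330 + 5 = -9325
Quotient: -3n^4 - 15n^3 - 73n^2 - 373n - 1866, Remainder: -9325


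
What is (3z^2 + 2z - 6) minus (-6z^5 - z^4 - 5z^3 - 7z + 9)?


Distribute the minus sign:
  (3z^2 + 2z - 6)
- (-6z^5 - z^4 - 5z^3 - 7z + 9)
Negate second polynomial: 6z^5 + z^4 + 5z^3 + 7z - 9
Add: 6z^5 + z^4 + 5z^3 + 3z^2 + 9z - 15


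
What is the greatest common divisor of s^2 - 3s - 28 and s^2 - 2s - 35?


Factor each:
  s^2 - 3s - 28 = (s - 7)(s + 4)
  s^2 - 2s - 35 = (s - 7)(s + 5)
Common monic factor: s - 7


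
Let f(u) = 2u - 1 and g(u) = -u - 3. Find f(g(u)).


Substitute g(u) into f:
f(g(u)) = 2*(-u - 3) + (-1)
Expand and combine: -2u - 7


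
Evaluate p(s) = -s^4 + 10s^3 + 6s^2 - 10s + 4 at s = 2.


Using direct substitution:
  -1 * (2)^4 = -16
  10 * (2)^3 = 80
  6 * (2)^2 = 24
  -10 * (2)^1 = -20
  constant: 4
Sum = -16 + 80 + 24 - 20 + 4 = 72


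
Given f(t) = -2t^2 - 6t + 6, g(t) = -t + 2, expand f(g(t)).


Substitute g(t) into f:
f(g(t)) = -2*(-t + 2)^2 + (-6)*(-t + 2) + 6
(-t + 2)^2 = t^2 - 4t + 4
Expand and combine: -2t^2 + 14t - 14


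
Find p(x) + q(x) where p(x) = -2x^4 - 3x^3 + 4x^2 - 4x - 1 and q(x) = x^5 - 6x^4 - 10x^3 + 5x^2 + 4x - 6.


Align terms by degree and add:
  -2x^4 - 3x^3 + 4x^2 - 4x - 1
+ x^5 - 6x^4 - 10x^3 + 5x^2 + 4x - 6
= x^5 - 8x^4 - 13x^3 + 9x^2 - 7


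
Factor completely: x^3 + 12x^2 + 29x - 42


Try integer roots (divisors of -42). x=1: p(1)=0.
Divide out (x - 1): quotient is x^2 + 13x + 42.
Factor the quadratic: (x + 7)(x + 6)
Result: (x - 1)(x + 7)(x + 6)


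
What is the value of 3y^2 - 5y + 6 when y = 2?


Using direct substitution:
  3 * (2)^2 = 12
  -5 * (2)^1 = -10
  constant: 6
Sum = 12 - 10 + 6 = 8


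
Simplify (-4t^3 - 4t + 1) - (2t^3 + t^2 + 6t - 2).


Distribute the minus sign:
  (-4t^3 - 4t + 1)
- (2t^3 + t^2 + 6t - 2)
Negate second polynomial: -2t^3 - t^2 - 6t + 2
Add: -6t^3 - t^2 - 10t + 3


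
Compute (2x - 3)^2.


Expand (2x - 3)^2 by repeated multiplication:
= 4x^2 - 12x + 9


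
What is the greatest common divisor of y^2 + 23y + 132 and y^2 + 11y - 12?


Factor each:
  y^2 + 23y + 132 = (y + 12)(y + 11)
  y^2 + 11y - 12 = (y + 12)(y - 1)
Common monic factor: y + 12


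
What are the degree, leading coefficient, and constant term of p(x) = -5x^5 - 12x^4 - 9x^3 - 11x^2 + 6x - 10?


Highest power of x is 5, with coefficient -5. Constant term is -10.
Degree = 5, leading coefficient = -5, constant term = -10


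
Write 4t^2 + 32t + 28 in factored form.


Roots satisfy r1 + r2 = -b/a = -8 and r1*r2 = c/a = 7.
So r1 = -7, r2 = -1.
4t^2 + 32t + 28 = 4(t - r1)(t - r2) = 4(t + 7)(t + 1)


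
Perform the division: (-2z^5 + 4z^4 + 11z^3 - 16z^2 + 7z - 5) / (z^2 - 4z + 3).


(-2z^5 + 4z^4 + 11z^3 - 16z^2 + 7z - 5) / (z^2 - 4z + 3)
Step 1: -2z^3 * (z^2 - 4z + 3) = -2z^5 + 8z^4 - 6z^3; subtract.
Step 2: -4z^2 * (z^2 - 4z + 3) = -4z^4 + 16z^3 - 12z^2; subtract.
Step 3: z * (z^2 - 4z + 3) = z^3 - 4z^2 + 3z; subtract.
Step 4: 0 * (z^2 - 4z + 3) = 0; subtract.
Quotient: -2z^3 - 4z^2 + z, Remainder: 4z - 5


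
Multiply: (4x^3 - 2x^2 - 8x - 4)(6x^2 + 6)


Distribute each term of the first polynomial:
  (4x^3)(6x^2 + 6) = 24x^5 + 24x^3
  (-2x^2)(6x^2 + 6) = -12x^4 - 12x^2
  (-8x)(6x^2 + 6) = -48x^3 - 48x
  (-4)(6x^2 + 6) = -24x^2 - 24
Sum: 24x^5 - 12x^4 - 24x^3 - 36x^2 - 48x - 24


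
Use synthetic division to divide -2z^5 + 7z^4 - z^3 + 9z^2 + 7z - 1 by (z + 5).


Synthetic division with c = -5. Coefficients: -2, 7, -1, 9, 7, -1
Bring down -2.
  -2 * -5 = 10; 10 + 7 = 17
  17 * -5 = -85; -85 - 1 = -86
  -86 * -5 = 430; 430 + 9 = 439
  439 * -5 = -2195; -2195 + 7 = -2188
  -2188 * -5 = 10940; 10940 - 1 = 10939
Quotient: -2z^4 + 17z^3 - 86z^2 + 439z - 2188, Remainder: 10939


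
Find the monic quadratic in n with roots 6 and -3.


p(n) = (n - 6)(n + 3)
Expand: n^2 - 3n - 18


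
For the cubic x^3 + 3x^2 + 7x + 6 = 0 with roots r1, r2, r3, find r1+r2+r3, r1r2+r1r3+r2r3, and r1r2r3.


Monic cubic x^3+bx^2+cx+d=0: sum=-b, pairwise sum=c, product=-d.
b=3, c=7, d=6
r1+r2+r3 = -3
r1r2+r1r3+r2r3 = 7
r1r2r3 = -6


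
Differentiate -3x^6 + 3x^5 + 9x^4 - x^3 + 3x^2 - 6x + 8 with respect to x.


Apply the power rule term by term:
  d/dx(-3x^6) = -18x^5
  d/dx(3x^5) = 15x^4
  d/dx(9x^4) = 36x^3
  d/dx(-x^3) = -3x^2
  d/dx(3x^2) = 6x
  d/dx(-6x) = -6
  d/dx(8) = 0
p'(x) = -18x^5 + 15x^4 + 36x^3 - 3x^2 + 6x - 6


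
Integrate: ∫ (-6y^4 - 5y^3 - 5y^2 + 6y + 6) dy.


Reverse power rule on each term:
  ∫ -6y^4 dy = -(6/5)y^5
  ∫ -5y^3 dy = -(5/4)y^4
  ∫ -5y^2 dy = -(5/3)y^3
  ∫ 6y dy = 3y^2
  ∫ 6 dy = 6y
F(y) = -(6/5)y^5 - (5/4)y^4 - (5/3)y^3 + 3y^2 + 6y + C


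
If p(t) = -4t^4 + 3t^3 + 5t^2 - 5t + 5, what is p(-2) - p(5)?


p(-2) = -53
p(5) = -2020
p(-2) - p(5) = -53 + 2020 = 1967


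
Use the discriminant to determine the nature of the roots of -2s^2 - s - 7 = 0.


D = b^2 - 4ac = (-1)^2 - 4(-2)(-7) = 1 - 56 = -55
Since D < 0: two complex conjugate roots (no real roots)


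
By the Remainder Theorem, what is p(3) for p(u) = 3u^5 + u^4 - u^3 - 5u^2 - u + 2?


By the Remainder Theorem, the remainder equals p(3):
  3*(3)^5 = 729
  1*(3)^4 = 81
  -1*(3)^3 = -27
  -5*(3)^2 = -45
  -1*(3)^1 = -3
  constant: 2
Sum: 729 + 81 - 27 - 45 - 3 + 2 = 737


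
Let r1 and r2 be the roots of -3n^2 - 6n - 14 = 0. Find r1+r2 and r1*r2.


For an^2+bn+c=0: sum = -b/a, product = c/a.
a=-3, b=-6, c=-14
Sum = -(-6)/-3 = -2
Product = (-14)/-3 = 14/3


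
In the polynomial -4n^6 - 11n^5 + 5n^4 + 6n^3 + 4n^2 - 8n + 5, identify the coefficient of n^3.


Read off the coefficient of n^3: 6


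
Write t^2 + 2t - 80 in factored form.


Roots satisfy r1 + r2 = -b/a = -2 and r1*r2 = c/a = -80.
So r1 = 8, r2 = -10.
t^2 + 2t - 80 = (t - r1)(t - r2) = (t - 8)(t + 10)


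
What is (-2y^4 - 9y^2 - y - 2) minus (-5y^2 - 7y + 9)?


Distribute the minus sign:
  (-2y^4 - 9y^2 - y - 2)
- (-5y^2 - 7y + 9)
Negate second polynomial: 5y^2 + 7y - 9
Add: -2y^4 - 4y^2 + 6y - 11


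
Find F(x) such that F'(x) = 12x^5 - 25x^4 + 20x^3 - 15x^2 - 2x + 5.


Reverse power rule on each term:
  ∫ 12x^5 dx = 2x^6
  ∫ -25x^4 dx = -5x^5
  ∫ 20x^3 dx = 5x^4
  ∫ -15x^2 dx = -5x^3
  ∫ -2x dx = -x^2
  ∫ 5 dx = 5x
F(x) = 2x^6 - 5x^5 + 5x^4 - 5x^3 - x^2 + 5x + C


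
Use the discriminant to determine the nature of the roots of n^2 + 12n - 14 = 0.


D = b^2 - 4ac = (12)^2 - 4(1)(-14) = 144 + 56 = 200
Since D > 0: two distinct irrational roots


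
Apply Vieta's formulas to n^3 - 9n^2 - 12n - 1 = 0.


Monic cubic n^3+bn^2+cn+d=0: sum=-b, pairwise sum=c, product=-d.
b=-9, c=-12, d=-1
r1+r2+r3 = 9
r1r2+r1r3+r2r3 = -12
r1r2r3 = 1


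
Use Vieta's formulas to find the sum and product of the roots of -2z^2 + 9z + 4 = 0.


For az^2+bz+c=0: sum = -b/a, product = c/a.
a=-2, b=9, c=4
Sum = -(9)/-2 = 9/2
Product = (4)/-2 = -2


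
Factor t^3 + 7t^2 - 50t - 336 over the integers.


Try integer roots (divisors of -336). t=-6: p(-6)=0.
Divide out (t + 6): quotient is t^2 + t - 56.
Factor the quadratic: (t - 7)(t + 8)
Result: (t + 6)(t - 7)(t + 8)


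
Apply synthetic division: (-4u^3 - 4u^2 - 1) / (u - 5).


Synthetic division with c = 5. Coefficients: -4, -4, 0, -1
Bring down -4.
  -4 * 5 = -20; -20 - 4 = -24
  -24 * 5 = -120; -120 + 0 = -120
  -120 * 5 = -600; -600 - 1 = -601
Quotient: -4u^2 - 24u - 120, Remainder: -601


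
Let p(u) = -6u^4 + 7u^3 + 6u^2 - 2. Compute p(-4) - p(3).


p(-4) = -1890
p(3) = -245
p(-4) - p(3) = -1890 + 245 = -1645


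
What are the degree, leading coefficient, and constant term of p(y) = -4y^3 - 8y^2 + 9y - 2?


Highest power of y is 3, with coefficient -4. Constant term is -2.
Degree = 3, leading coefficient = -4, constant term = -2


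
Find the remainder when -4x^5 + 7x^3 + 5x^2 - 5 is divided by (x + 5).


By the Remainder Theorem, the remainder equals p(-5):
  -4*(-5)^5 = 12500
  0*(-5)^4 = 0
  7*(-5)^3 = -875
  5*(-5)^2 = 125
  0*(-5)^1 = 0
  constant: -5
Sum: 12500 + 0 - 875 + 125 + 0 - 5 = 11745


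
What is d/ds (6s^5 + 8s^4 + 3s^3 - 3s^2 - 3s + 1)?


Apply the power rule term by term:
  d/ds(6s^5) = 30s^4
  d/ds(8s^4) = 32s^3
  d/ds(3s^3) = 9s^2
  d/ds(-3s^2) = -6s
  d/ds(-3s) = -3
  d/ds(1) = 0
p'(s) = 30s^4 + 32s^3 + 9s^2 - 6s - 3


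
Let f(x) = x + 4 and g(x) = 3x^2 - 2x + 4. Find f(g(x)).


Substitute g(x) into f:
f(g(x)) = 1*(3x^2 - 2x + 4) + 4
Expand and combine: 3x^2 - 2x + 8


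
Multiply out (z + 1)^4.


Expand (z + 1)^4 by repeated multiplication:
  (z + 1)^2 = z^2 + 2z + 1
  (z + 1)^3 = z^3 + 3z^2 + 3z + 1
= z^4 + 4z^3 + 6z^2 + 4z + 1


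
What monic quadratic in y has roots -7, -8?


p(y) = (y + 7)(y + 8)
Expand: y^2 + 15y + 56


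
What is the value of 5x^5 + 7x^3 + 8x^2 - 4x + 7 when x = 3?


Using direct substitution:
  5 * (3)^5 = 1215
  0 * (3)^4 = 0
  7 * (3)^3 = 189
  8 * (3)^2 = 72
  -4 * (3)^1 = -12
  constant: 7
Sum = 1215 + 0 + 189 + 72 - 12 + 7 = 1471


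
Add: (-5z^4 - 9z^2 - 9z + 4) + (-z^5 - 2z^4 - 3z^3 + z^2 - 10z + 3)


Align terms by degree and add:
  -5z^4 - 9z^2 - 9z + 4
  -z^5 - 2z^4 - 3z^3 + z^2 - 10z + 3
= -z^5 - 7z^4 - 3z^3 - 8z^2 - 19z + 7


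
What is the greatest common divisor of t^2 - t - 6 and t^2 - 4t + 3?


Factor each:
  t^2 - t - 6 = (t - 3)(t + 2)
  t^2 - 4t + 3 = (t - 3)(t - 1)
Common monic factor: t - 3


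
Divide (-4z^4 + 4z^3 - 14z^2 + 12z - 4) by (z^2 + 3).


(-4z^4 + 4z^3 - 14z^2 + 12z - 4) / (z^2 + 3)
Step 1: -4z^2 * (z^2 + 3) = -4z^4 - 12z^2; subtract.
Step 2: 4z * (z^2 + 3) = 4z^3 + 12z; subtract.
Step 3: -2 * (z^2 + 3) = -2z^2 - 6; subtract.
Quotient: -4z^2 + 4z - 2, Remainder: 2


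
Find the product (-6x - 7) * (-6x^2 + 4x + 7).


Distribute each term of the first polynomial:
  (-6x)(-6x^2 + 4x + 7) = 36x^3 - 24x^2 - 42x
  (-7)(-6x^2 + 4x + 7) = 42x^2 - 28x - 49
Sum: 36x^3 + 18x^2 - 70x - 49


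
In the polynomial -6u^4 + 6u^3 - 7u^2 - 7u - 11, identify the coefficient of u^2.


Read off the coefficient of u^2: -7


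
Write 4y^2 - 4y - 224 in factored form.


Roots satisfy r1 + r2 = -b/a = 1 and r1*r2 = c/a = -56.
So r1 = -7, r2 = 8.
4y^2 - 4y - 224 = 4(y - r1)(y - r2) = 4(y + 7)(y - 8)


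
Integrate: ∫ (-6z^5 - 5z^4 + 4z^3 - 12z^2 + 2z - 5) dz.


Reverse power rule on each term:
  ∫ -6z^5 dz = -z^6
  ∫ -5z^4 dz = -z^5
  ∫ 4z^3 dz = z^4
  ∫ -12z^2 dz = -4z^3
  ∫ 2z dz = z^2
  ∫ -5 dz = -5z
F(z) = -z^6 - z^5 + z^4 - 4z^3 + z^2 - 5z + C


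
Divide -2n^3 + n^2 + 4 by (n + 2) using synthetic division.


Synthetic division with c = -2. Coefficients: -2, 1, 0, 4
Bring down -2.
  -2 * -2 = 4; 4 + 1 = 5
  5 * -2 = -10; -10 + 0 = -10
  -10 * -2 = 20; 20 + 4 = 24
Quotient: -2n^2 + 5n - 10, Remainder: 24


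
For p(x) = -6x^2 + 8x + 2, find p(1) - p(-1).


p(1) = 4
p(-1) = -12
p(1) - p(-1) = 4 + 12 = 16


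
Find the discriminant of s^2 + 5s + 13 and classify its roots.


D = b^2 - 4ac = (5)^2 - 4(1)(13) = 25 - 52 = -27
Since D < 0: two complex conjugate roots (no real roots)


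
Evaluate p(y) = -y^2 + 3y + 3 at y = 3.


Using direct substitution:
  -1 * (3)^2 = -9
  3 * (3)^1 = 9
  constant: 3
Sum = -9 + 9 + 3 = 3


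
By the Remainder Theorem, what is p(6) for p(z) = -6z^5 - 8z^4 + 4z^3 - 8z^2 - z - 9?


By the Remainder Theorem, the remainder equals p(6):
  -6*(6)^5 = -46656
  -8*(6)^4 = -10368
  4*(6)^3 = 864
  -8*(6)^2 = -288
  -1*(6)^1 = -6
  constant: -9
Sum: -46656 - 10368 + 864 - 288 - 6 - 9 = -56463


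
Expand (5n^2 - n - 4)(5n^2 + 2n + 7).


Distribute each term of the first polynomial:
  (5n^2)(5n^2 + 2n + 7) = 25n^4 + 10n^3 + 35n^2
  (-n)(5n^2 + 2n + 7) = -5n^3 - 2n^2 - 7n
  (-4)(5n^2 + 2n + 7) = -20n^2 - 8n - 28
Sum: 25n^4 + 5n^3 + 13n^2 - 15n - 28


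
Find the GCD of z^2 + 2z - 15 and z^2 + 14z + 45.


Factor each:
  z^2 + 2z - 15 = (z + 5)(z - 3)
  z^2 + 14z + 45 = (z + 5)(z + 9)
Common monic factor: z + 5


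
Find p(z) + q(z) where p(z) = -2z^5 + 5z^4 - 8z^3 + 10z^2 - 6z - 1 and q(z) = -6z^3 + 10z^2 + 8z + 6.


Align terms by degree and add:
  -2z^5 + 5z^4 - 8z^3 + 10z^2 - 6z - 1
  -6z^3 + 10z^2 + 8z + 6
= -2z^5 + 5z^4 - 14z^3 + 20z^2 + 2z + 5


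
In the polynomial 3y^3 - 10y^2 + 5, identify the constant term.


Read off the constant term: 5


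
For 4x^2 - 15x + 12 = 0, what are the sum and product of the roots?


For ax^2+bx+c=0: sum = -b/a, product = c/a.
a=4, b=-15, c=12
Sum = -(-15)/4 = 15/4
Product = (12)/4 = 3


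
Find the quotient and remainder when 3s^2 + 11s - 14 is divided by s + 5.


(3s^2 + 11s - 14) / (s + 5)
Step 1: 3s * (s + 5) = 3s^2 + 15s; subtract.
Step 2: -4 * (s + 5) = -4s - 20; subtract.
Quotient: 3s - 4, Remainder: 6


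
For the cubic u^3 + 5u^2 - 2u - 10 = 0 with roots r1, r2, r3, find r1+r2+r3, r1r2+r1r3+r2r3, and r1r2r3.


Monic cubic u^3+bu^2+cu+d=0: sum=-b, pairwise sum=c, product=-d.
b=5, c=-2, d=-10
r1+r2+r3 = -5
r1r2+r1r3+r2r3 = -2
r1r2r3 = 10


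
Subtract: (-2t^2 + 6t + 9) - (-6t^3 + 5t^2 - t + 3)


Distribute the minus sign:
  (-2t^2 + 6t + 9)
- (-6t^3 + 5t^2 - t + 3)
Negate second polynomial: 6t^3 - 5t^2 + t - 3
Add: 6t^3 - 7t^2 + 7t + 6


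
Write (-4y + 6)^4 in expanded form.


Expand (-4y + 6)^4 by repeated multiplication:
  (-4y + 6)^2 = 16y^2 - 48y + 36
  (-4y + 6)^3 = -64y^3 + 288y^2 - 432y + 216
= 256y^4 - 1536y^3 + 3456y^2 - 3456y + 1296


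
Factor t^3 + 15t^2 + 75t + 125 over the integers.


Try integer roots (divisors of 125). t=-5: p(-5)=0.
Divide out (t + 5): quotient is t^2 + 10t + 25.
Factor the quadratic: (t + 5)(t + 5)
Result: (t + 5)(t + 5)(t + 5)


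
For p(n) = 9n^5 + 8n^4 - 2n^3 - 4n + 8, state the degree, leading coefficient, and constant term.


Highest power of n is 5, with coefficient 9. Constant term is 8.
Degree = 5, leading coefficient = 9, constant term = 8


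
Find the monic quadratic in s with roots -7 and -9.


p(s) = (s + 7)(s + 9)
Expand: s^2 + 16s + 63


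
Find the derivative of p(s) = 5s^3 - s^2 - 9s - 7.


Apply the power rule term by term:
  d/ds(5s^3) = 15s^2
  d/ds(-s^2) = -2s
  d/ds(-9s) = -9
  d/ds(-7) = 0
p'(s) = 15s^2 - 2s - 9


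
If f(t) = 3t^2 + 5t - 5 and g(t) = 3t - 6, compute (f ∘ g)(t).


Substitute g(t) into f:
f(g(t)) = 3*(3t - 6)^2 + 5*(3t - 6) + (-5)
(3t - 6)^2 = 9t^2 - 36t + 36
Expand and combine: 27t^2 - 93t + 73


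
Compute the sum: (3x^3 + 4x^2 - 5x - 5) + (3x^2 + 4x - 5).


Align terms by degree and add:
  3x^3 + 4x^2 - 5x - 5
+ 3x^2 + 4x - 5
= 3x^3 + 7x^2 - x - 10


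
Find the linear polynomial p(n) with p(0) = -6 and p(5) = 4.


p(n) = mn + b. Using p(0)=-6, p(5)=4:
m = (-6 - 4)/(0 - 5) = -10/-5 = 2
b = -6 - m*(0) = -6 = -6
p(n) = 2n - 6


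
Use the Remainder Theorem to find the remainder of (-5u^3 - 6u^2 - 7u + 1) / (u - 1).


By the Remainder Theorem, the remainder equals p(1):
  -5*(1)^3 = -5
  -6*(1)^2 = -6
  -7*(1)^1 = -7
  constant: 1
Sum: -5 - 6 - 7 + 1 = -17


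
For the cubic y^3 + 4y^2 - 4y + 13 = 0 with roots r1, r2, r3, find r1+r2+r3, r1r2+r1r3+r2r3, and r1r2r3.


Monic cubic y^3+by^2+cy+d=0: sum=-b, pairwise sum=c, product=-d.
b=4, c=-4, d=13
r1+r2+r3 = -4
r1r2+r1r3+r2r3 = -4
r1r2r3 = -13


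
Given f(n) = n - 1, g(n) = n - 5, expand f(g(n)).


Substitute g(n) into f:
f(g(n)) = 1*(n - 5) + (-1)
Expand and combine: n - 6


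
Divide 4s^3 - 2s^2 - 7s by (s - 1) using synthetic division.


Synthetic division with c = 1. Coefficients: 4, -2, -7, 0
Bring down 4.
  4 * 1 = 4; 4 - 2 = 2
  2 * 1 = 2; 2 - 7 = -5
  -5 * 1 = -5; -5 + 0 = -5
Quotient: 4s^2 + 2s - 5, Remainder: -5


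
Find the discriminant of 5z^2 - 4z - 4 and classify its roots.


D = b^2 - 4ac = (-4)^2 - 4(5)(-4) = 16 + 80 = 96
Since D > 0: two distinct irrational roots


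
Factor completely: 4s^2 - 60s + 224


Roots satisfy r1 + r2 = -b/a = 15 and r1*r2 = c/a = 56.
So r1 = 8, r2 = 7.
4s^2 - 60s + 224 = 4(s - r1)(s - r2) = 4(s - 8)(s - 7)


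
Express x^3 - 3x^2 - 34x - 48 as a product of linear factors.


Try integer roots (divisors of -48). x=-2: p(-2)=0.
Divide out (x + 2): quotient is x^2 - 5x - 24.
Factor the quadratic: (x + 3)(x - 8)
Result: (x + 2)(x + 3)(x - 8)


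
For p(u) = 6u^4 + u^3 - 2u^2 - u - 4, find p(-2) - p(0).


p(-2) = 78
p(0) = -4
p(-2) - p(0) = 78 + 4 = 82


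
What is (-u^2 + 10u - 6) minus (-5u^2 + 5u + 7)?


Distribute the minus sign:
  (-u^2 + 10u - 6)
- (-5u^2 + 5u + 7)
Negate second polynomial: 5u^2 - 5u - 7
Add: 4u^2 + 5u - 13


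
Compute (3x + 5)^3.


Expand (3x + 5)^3 by repeated multiplication:
  (3x + 5)^2 = 9x^2 + 30x + 25
= 27x^3 + 135x^2 + 225x + 125


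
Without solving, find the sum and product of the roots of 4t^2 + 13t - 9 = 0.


For at^2+bt+c=0: sum = -b/a, product = c/a.
a=4, b=13, c=-9
Sum = -(13)/4 = -13/4
Product = (-9)/4 = -9/4


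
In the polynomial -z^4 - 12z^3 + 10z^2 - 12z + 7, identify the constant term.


Read off the constant term: 7


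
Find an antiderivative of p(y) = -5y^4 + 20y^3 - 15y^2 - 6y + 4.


Reverse power rule on each term:
  ∫ -5y^4 dy = -y^5
  ∫ 20y^3 dy = 5y^4
  ∫ -15y^2 dy = -5y^3
  ∫ -6y dy = -3y^2
  ∫ 4 dy = 4y
F(y) = -y^5 + 5y^4 - 5y^3 - 3y^2 + 4y + C


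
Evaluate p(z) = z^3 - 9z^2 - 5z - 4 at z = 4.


Using direct substitution:
  1 * (4)^3 = 64
  -9 * (4)^2 = -144
  -5 * (4)^1 = -20
  constant: -4
Sum = 64 - 144 - 20 - 4 = -104


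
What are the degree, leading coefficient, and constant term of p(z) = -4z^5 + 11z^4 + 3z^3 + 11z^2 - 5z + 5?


Highest power of z is 5, with coefficient -4. Constant term is 5.
Degree = 5, leading coefficient = -4, constant term = 5


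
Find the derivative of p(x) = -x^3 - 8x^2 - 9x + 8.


Apply the power rule term by term:
  d/dx(-x^3) = -3x^2
  d/dx(-8x^2) = -16x
  d/dx(-9x) = -9
  d/dx(8) = 0
p'(x) = -3x^2 - 16x - 9


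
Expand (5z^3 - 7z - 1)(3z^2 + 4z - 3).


Distribute each term of the first polynomial:
  (5z^3)(3z^2 + 4z - 3) = 15z^5 + 20z^4 - 15z^3
  (-7z)(3z^2 + 4z - 3) = -21z^3 - 28z^2 + 21z
  (-1)(3z^2 + 4z - 3) = -3z^2 - 4z + 3
Sum: 15z^5 + 20z^4 - 36z^3 - 31z^2 + 17z + 3


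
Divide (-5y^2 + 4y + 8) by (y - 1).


(-5y^2 + 4y + 8) / (y - 1)
Step 1: -5y * (y - 1) = -5y^2 + 5y; subtract.
Step 2: -1 * (y - 1) = -y + 1; subtract.
Quotient: -5y - 1, Remainder: 7


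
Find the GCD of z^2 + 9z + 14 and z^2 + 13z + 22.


Factor each:
  z^2 + 9z + 14 = (z + 2)(z + 7)
  z^2 + 13z + 22 = (z + 2)(z + 11)
Common monic factor: z + 2


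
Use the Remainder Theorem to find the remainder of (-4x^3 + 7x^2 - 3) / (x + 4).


By the Remainder Theorem, the remainder equals p(-4):
  -4*(-4)^3 = 256
  7*(-4)^2 = 112
  0*(-4)^1 = 0
  constant: -3
Sum: 256 + 112 + 0 - 3 = 365


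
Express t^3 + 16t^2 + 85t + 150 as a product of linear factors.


Try integer roots (divisors of 150). t=-6: p(-6)=0.
Divide out (t + 6): quotient is t^2 + 10t + 25.
Factor the quadratic: (t + 5)(t + 5)
Result: (t + 6)(t + 5)(t + 5)


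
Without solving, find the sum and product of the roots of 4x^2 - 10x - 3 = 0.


For ax^2+bx+c=0: sum = -b/a, product = c/a.
a=4, b=-10, c=-3
Sum = -(-10)/4 = 5/2
Product = (-3)/4 = -3/4


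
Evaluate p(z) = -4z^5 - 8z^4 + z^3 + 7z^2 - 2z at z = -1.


Using direct substitution:
  -4 * (-1)^5 = 4
  -8 * (-1)^4 = -8
  1 * (-1)^3 = -1
  7 * (-1)^2 = 7
  -2 * (-1)^1 = 2
  constant: 0
Sum = 4 - 8 - 1 + 7 + 2 + 0 = 4


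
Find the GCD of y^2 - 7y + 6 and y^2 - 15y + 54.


Factor each:
  y^2 - 7y + 6 = (y - 6)(y - 1)
  y^2 - 15y + 54 = (y - 6)(y - 9)
Common monic factor: y - 6


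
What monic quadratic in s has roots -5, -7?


p(s) = (s + 5)(s + 7)
Expand: s^2 + 12s + 35


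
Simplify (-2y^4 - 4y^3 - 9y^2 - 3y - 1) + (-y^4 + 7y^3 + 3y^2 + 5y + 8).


Align terms by degree and add:
  -2y^4 - 4y^3 - 9y^2 - 3y - 1
  -y^4 + 7y^3 + 3y^2 + 5y + 8
= -3y^4 + 3y^3 - 6y^2 + 2y + 7


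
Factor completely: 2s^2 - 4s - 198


Roots satisfy r1 + r2 = -b/a = 2 and r1*r2 = c/a = -99.
So r1 = -9, r2 = 11.
2s^2 - 4s - 198 = 2(s - r1)(s - r2) = 2(s + 9)(s - 11)


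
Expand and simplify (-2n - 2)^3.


Expand (-2n - 2)^3 by repeated multiplication:
  (-2n - 2)^2 = 4n^2 + 8n + 4
= -8n^3 - 24n^2 - 24n - 8


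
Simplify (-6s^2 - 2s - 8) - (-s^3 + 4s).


Distribute the minus sign:
  (-6s^2 - 2s - 8)
- (-s^3 + 4s)
Negate second polynomial: s^3 - 4s
Add: s^3 - 6s^2 - 6s - 8


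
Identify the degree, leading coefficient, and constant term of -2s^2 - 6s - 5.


Highest power of s is 2, with coefficient -2. Constant term is -5.
Degree = 2, leading coefficient = -2, constant term = -5


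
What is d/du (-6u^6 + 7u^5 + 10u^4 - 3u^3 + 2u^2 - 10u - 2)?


Apply the power rule term by term:
  d/du(-6u^6) = -36u^5
  d/du(7u^5) = 35u^4
  d/du(10u^4) = 40u^3
  d/du(-3u^3) = -9u^2
  d/du(2u^2) = 4u
  d/du(-10u) = -10
  d/du(-2) = 0
p'(u) = -36u^5 + 35u^4 + 40u^3 - 9u^2 + 4u - 10


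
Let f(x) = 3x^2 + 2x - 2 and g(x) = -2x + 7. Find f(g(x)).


Substitute g(x) into f:
f(g(x)) = 3*(-2x + 7)^2 + 2*(-2x + 7) + (-2)
(-2x + 7)^2 = 4x^2 - 28x + 49
Expand and combine: 12x^2 - 88x + 159


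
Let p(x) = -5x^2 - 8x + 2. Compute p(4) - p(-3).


p(4) = -110
p(-3) = -19
p(4) - p(-3) = -110 + 19 = -91


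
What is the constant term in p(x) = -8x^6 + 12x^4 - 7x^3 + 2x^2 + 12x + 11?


Read off the constant term: 11


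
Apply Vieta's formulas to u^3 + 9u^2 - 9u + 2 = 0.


Monic cubic u^3+bu^2+cu+d=0: sum=-b, pairwise sum=c, product=-d.
b=9, c=-9, d=2
r1+r2+r3 = -9
r1r2+r1r3+r2r3 = -9
r1r2r3 = -2


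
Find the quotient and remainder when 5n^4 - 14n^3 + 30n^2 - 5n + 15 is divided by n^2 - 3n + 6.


(5n^4 - 14n^3 + 30n^2 - 5n + 15) / (n^2 - 3n + 6)
Step 1: 5n^2 * (n^2 - 3n + 6) = 5n^4 - 15n^3 + 30n^2; subtract.
Step 2: n * (n^2 - 3n + 6) = n^3 - 3n^2 + 6n; subtract.
Step 3: 3 * (n^2 - 3n + 6) = 3n^2 - 9n + 18; subtract.
Quotient: 5n^2 + n + 3, Remainder: -2n - 3


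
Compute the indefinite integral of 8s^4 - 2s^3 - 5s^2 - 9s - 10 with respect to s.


Reverse power rule on each term:
  ∫ 8s^4 ds = (8/5)s^5
  ∫ -2s^3 ds = -(1/2)s^4
  ∫ -5s^2 ds = -(5/3)s^3
  ∫ -9s ds = -(9/2)s^2
  ∫ -10 ds = -10s
F(s) = (8/5)s^5 - (1/2)s^4 - (5/3)s^3 - (9/2)s^2 - 10s + C


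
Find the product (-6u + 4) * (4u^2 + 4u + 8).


Distribute each term of the first polynomial:
  (-6u)(4u^2 + 4u + 8) = -24u^3 - 24u^2 - 48u
  (4)(4u^2 + 4u + 8) = 16u^2 + 16u + 32
Sum: -24u^3 - 8u^2 - 32u + 32


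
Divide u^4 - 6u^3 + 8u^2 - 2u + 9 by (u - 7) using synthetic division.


Synthetic division with c = 7. Coefficients: 1, -6, 8, -2, 9
Bring down 1.
  1 * 7 = 7; 7 - 6 = 1
  1 * 7 = 7; 7 + 8 = 15
  15 * 7 = 105; 105 - 2 = 103
  103 * 7 = 721; 721 + 9 = 730
Quotient: u^3 + u^2 + 15u + 103, Remainder: 730


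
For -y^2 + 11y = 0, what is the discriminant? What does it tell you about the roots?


D = b^2 - 4ac = (11)^2 - 4(-1)(0) = 121 = 121
Since D > 0: two distinct rational roots


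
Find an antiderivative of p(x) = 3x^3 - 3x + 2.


Reverse power rule on each term:
  ∫ 3x^3 dx = (3/4)x^4
  ∫ -3x dx = -(3/2)x^2
  ∫ 2 dx = 2x
F(x) = (3/4)x^4 - (3/2)x^2 + 2x + C


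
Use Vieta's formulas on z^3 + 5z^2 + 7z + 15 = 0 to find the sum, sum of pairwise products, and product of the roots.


Monic cubic z^3+bz^2+cz+d=0: sum=-b, pairwise sum=c, product=-d.
b=5, c=7, d=15
r1+r2+r3 = -5
r1r2+r1r3+r2r3 = 7
r1r2r3 = -15


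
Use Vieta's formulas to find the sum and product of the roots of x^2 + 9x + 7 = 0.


For ax^2+bx+c=0: sum = -b/a, product = c/a.
a=1, b=9, c=7
Sum = -(9)/1 = -9
Product = (7)/1 = 7


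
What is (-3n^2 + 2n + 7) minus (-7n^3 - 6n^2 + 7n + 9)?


Distribute the minus sign:
  (-3n^2 + 2n + 7)
- (-7n^3 - 6n^2 + 7n + 9)
Negate second polynomial: 7n^3 + 6n^2 - 7n - 9
Add: 7n^3 + 3n^2 - 5n - 2


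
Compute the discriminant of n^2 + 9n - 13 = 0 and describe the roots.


D = b^2 - 4ac = (9)^2 - 4(1)(-13) = 81 + 52 = 133
Since D > 0: two distinct irrational roots


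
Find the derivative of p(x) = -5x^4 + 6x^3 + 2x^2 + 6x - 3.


Apply the power rule term by term:
  d/dx(-5x^4) = -20x^3
  d/dx(6x^3) = 18x^2
  d/dx(2x^2) = 4x
  d/dx(6x) = 6
  d/dx(-3) = 0
p'(x) = -20x^3 + 18x^2 + 4x + 6


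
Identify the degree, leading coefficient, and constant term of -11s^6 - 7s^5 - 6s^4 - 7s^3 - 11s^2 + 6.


Highest power of s is 6, with coefficient -11. Constant term is 6.
Degree = 6, leading coefficient = -11, constant term = 6


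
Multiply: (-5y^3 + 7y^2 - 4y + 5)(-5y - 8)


Distribute each term of the first polynomial:
  (-5y^3)(-5y - 8) = 25y^4 + 40y^3
  (7y^2)(-5y - 8) = -35y^3 - 56y^2
  (-4y)(-5y - 8) = 20y^2 + 32y
  (5)(-5y - 8) = -25y - 40
Sum: 25y^4 + 5y^3 - 36y^2 + 7y - 40


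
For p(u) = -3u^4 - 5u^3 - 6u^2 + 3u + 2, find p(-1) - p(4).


p(-1) = -5
p(4) = -1170
p(-1) - p(4) = -5 + 1170 = 1165


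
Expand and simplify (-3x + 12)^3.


Expand (-3x + 12)^3 by repeated multiplication:
  (-3x + 12)^2 = 9x^2 - 72x + 144
= -27x^3 + 324x^2 - 1296x + 1728


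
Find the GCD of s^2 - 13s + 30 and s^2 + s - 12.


Factor each:
  s^2 - 13s + 30 = (s - 3)(s - 10)
  s^2 + s - 12 = (s - 3)(s + 4)
Common monic factor: s - 3


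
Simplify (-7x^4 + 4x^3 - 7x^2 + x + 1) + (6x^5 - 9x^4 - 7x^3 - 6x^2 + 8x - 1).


Align terms by degree and add:
  -7x^4 + 4x^3 - 7x^2 + x + 1
+ 6x^5 - 9x^4 - 7x^3 - 6x^2 + 8x - 1
= 6x^5 - 16x^4 - 3x^3 - 13x^2 + 9x


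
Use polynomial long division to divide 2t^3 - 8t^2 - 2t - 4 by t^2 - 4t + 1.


(2t^3 - 8t^2 - 2t - 4) / (t^2 - 4t + 1)
Step 1: 2t * (t^2 - 4t + 1) = 2t^3 - 8t^2 + 2t; subtract.
Step 2: 0 * (t^2 - 4t + 1) = 0; subtract.
Quotient: 2t, Remainder: -4t - 4


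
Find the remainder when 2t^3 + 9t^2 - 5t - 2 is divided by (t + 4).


By the Remainder Theorem, the remainder equals p(-4):
  2*(-4)^3 = -128
  9*(-4)^2 = 144
  -5*(-4)^1 = 20
  constant: -2
Sum: -128 + 144 + 20 - 2 = 34


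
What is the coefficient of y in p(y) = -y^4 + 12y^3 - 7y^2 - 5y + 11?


Read off the coefficient of y: -5


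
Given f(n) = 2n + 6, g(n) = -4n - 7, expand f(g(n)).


Substitute g(n) into f:
f(g(n)) = 2*(-4n - 7) + 6
Expand and combine: -8n - 8


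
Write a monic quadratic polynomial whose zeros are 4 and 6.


p(y) = (y - 4)(y - 6)
Expand: y^2 - 10y + 24


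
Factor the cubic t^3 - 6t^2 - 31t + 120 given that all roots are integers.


Try integer roots (divisors of 120). t=3: p(3)=0.
Divide out (t - 3): quotient is t^2 - 3t - 40.
Factor the quadratic: (t - 8)(t + 5)
Result: (t - 3)(t - 8)(t + 5)


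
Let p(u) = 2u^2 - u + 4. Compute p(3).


Using direct substitution:
  2 * (3)^2 = 18
  -1 * (3)^1 = -3
  constant: 4
Sum = 18 - 3 + 4 = 19


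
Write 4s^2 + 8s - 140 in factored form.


Roots satisfy r1 + r2 = -b/a = -2 and r1*r2 = c/a = -35.
So r1 = -7, r2 = 5.
4s^2 + 8s - 140 = 4(s - r1)(s - r2) = 4(s + 7)(s - 5)


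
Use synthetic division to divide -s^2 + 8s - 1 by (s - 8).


Synthetic division with c = 8. Coefficients: -1, 8, -1
Bring down -1.
  -1 * 8 = -8; -8 + 8 = 0
  0 * 8 = 0; 0 - 1 = -1
Quotient: -s, Remainder: -1


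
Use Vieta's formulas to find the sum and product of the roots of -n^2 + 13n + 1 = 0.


For an^2+bn+c=0: sum = -b/a, product = c/a.
a=-1, b=13, c=1
Sum = -(13)/-1 = 13
Product = (1)/-1 = -1


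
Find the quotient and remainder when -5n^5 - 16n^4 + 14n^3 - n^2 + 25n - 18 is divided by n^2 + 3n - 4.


(-5n^5 - 16n^4 + 14n^3 - n^2 + 25n - 18) / (n^2 + 3n - 4)
Step 1: -5n^3 * (n^2 + 3n - 4) = -5n^5 - 15n^4 + 20n^3; subtract.
Step 2: -n^2 * (n^2 + 3n - 4) = -n^4 - 3n^3 + 4n^2; subtract.
Step 3: -3n * (n^2 + 3n - 4) = -3n^3 - 9n^2 + 12n; subtract.
Step 4: 4 * (n^2 + 3n - 4) = 4n^2 + 12n - 16; subtract.
Quotient: -5n^3 - n^2 - 3n + 4, Remainder: n - 2


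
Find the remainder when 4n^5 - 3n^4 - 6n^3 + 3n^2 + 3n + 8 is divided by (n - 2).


By the Remainder Theorem, the remainder equals p(2):
  4*(2)^5 = 128
  -3*(2)^4 = -48
  -6*(2)^3 = -48
  3*(2)^2 = 12
  3*(2)^1 = 6
  constant: 8
Sum: 128 - 48 - 48 + 12 + 6 + 8 = 58


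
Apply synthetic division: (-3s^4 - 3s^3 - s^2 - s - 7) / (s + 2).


Synthetic division with c = -2. Coefficients: -3, -3, -1, -1, -7
Bring down -3.
  -3 * -2 = 6; 6 - 3 = 3
  3 * -2 = -6; -6 - 1 = -7
  -7 * -2 = 14; 14 - 1 = 13
  13 * -2 = -26; -26 - 7 = -33
Quotient: -3s^3 + 3s^2 - 7s + 13, Remainder: -33


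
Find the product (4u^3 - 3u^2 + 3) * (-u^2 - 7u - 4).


Distribute each term of the first polynomial:
  (4u^3)(-u^2 - 7u - 4) = -4u^5 - 28u^4 - 16u^3
  (-3u^2)(-u^2 - 7u - 4) = 3u^4 + 21u^3 + 12u^2
  (3)(-u^2 - 7u - 4) = -3u^2 - 21u - 12
Sum: -4u^5 - 25u^4 + 5u^3 + 9u^2 - 21u - 12


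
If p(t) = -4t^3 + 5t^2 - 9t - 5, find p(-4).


Using direct substitution:
  -4 * (-4)^3 = 256
  5 * (-4)^2 = 80
  -9 * (-4)^1 = 36
  constant: -5
Sum = 256 + 80 + 36 - 5 = 367


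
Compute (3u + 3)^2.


Expand (3u + 3)^2 by repeated multiplication:
= 9u^2 + 18u + 9


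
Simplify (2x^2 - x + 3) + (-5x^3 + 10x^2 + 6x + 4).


Align terms by degree and add:
  2x^2 - x + 3
  -5x^3 + 10x^2 + 6x + 4
= -5x^3 + 12x^2 + 5x + 7


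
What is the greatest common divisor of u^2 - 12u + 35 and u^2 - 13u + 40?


Factor each:
  u^2 - 12u + 35 = (u - 5)(u - 7)
  u^2 - 13u + 40 = (u - 5)(u - 8)
Common monic factor: u - 5


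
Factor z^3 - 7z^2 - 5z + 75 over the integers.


Try integer roots (divisors of 75). z=5: p(5)=0.
Divide out (z - 5): quotient is z^2 - 2z - 15.
Factor the quadratic: (z - 5)(z + 3)
Result: (z - 5)(z - 5)(z + 3)


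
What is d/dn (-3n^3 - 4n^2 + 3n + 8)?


Apply the power rule term by term:
  d/dn(-3n^3) = -9n^2
  d/dn(-4n^2) = -8n
  d/dn(3n) = 3
  d/dn(8) = 0
p'(n) = -9n^2 - 8n + 3


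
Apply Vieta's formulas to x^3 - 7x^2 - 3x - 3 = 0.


Monic cubic x^3+bx^2+cx+d=0: sum=-b, pairwise sum=c, product=-d.
b=-7, c=-3, d=-3
r1+r2+r3 = 7
r1r2+r1r3+r2r3 = -3
r1r2r3 = 3


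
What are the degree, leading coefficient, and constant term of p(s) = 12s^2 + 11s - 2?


Highest power of s is 2, with coefficient 12. Constant term is -2.
Degree = 2, leading coefficient = 12, constant term = -2


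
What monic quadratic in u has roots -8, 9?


p(u) = (u + 8)(u - 9)
Expand: u^2 - u - 72


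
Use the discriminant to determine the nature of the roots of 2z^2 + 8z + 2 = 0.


D = b^2 - 4ac = (8)^2 - 4(2)(2) = 64 - 16 = 48
Since D > 0: two distinct irrational roots


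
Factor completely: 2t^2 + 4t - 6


Roots satisfy r1 + r2 = -b/a = -2 and r1*r2 = c/a = -3.
So r1 = 1, r2 = -3.
2t^2 + 4t - 6 = 2(t - r1)(t - r2) = 2(t - 1)(t + 3)


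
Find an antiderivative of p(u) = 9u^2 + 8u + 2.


Reverse power rule on each term:
  ∫ 9u^2 du = 3u^3
  ∫ 8u du = 4u^2
  ∫ 2 du = 2u
F(u) = 3u^3 + 4u^2 + 2u + C


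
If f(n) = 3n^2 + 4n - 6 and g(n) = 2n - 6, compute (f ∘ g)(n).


Substitute g(n) into f:
f(g(n)) = 3*(2n - 6)^2 + 4*(2n - 6) + (-6)
(2n - 6)^2 = 4n^2 - 24n + 36
Expand and combine: 12n^2 - 64n + 78


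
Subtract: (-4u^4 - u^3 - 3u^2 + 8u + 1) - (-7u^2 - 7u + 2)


Distribute the minus sign:
  (-4u^4 - u^3 - 3u^2 + 8u + 1)
- (-7u^2 - 7u + 2)
Negate second polynomial: 7u^2 + 7u - 2
Add: -4u^4 - u^3 + 4u^2 + 15u - 1


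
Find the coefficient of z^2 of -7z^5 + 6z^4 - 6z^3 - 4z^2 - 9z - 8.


Read off the coefficient of z^2: -4


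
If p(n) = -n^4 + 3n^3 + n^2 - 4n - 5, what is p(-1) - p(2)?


p(-1) = -4
p(2) = -1
p(-1) - p(2) = -4 + 1 = -3


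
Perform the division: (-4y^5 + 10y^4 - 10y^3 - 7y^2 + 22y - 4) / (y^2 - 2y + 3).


(-4y^5 + 10y^4 - 10y^3 - 7y^2 + 22y - 4) / (y^2 - 2y + 3)
Step 1: -4y^3 * (y^2 - 2y + 3) = -4y^5 + 8y^4 - 12y^3; subtract.
Step 2: 2y^2 * (y^2 - 2y + 3) = 2y^4 - 4y^3 + 6y^2; subtract.
Step 3: 6y * (y^2 - 2y + 3) = 6y^3 - 12y^2 + 18y; subtract.
Step 4: -1 * (y^2 - 2y + 3) = -y^2 + 2y - 3; subtract.
Quotient: -4y^3 + 2y^2 + 6y - 1, Remainder: 2y - 1


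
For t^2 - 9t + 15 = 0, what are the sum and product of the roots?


For at^2+bt+c=0: sum = -b/a, product = c/a.
a=1, b=-9, c=15
Sum = -(-9)/1 = 9
Product = (15)/1 = 15


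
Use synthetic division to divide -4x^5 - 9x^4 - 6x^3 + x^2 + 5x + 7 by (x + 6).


Synthetic division with c = -6. Coefficients: -4, -9, -6, 1, 5, 7
Bring down -4.
  -4 * -6 = 24; 24 - 9 = 15
  15 * -6 = -90; -90 - 6 = -96
  -96 * -6 = 576; 576 + 1 = 577
  577 * -6 = -3462; -3462 + 5 = -3457
  -3457 * -6 = 20742; 20742 + 7 = 20749
Quotient: -4x^4 + 15x^3 - 96x^2 + 577x - 3457, Remainder: 20749


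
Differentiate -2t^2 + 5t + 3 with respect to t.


Apply the power rule term by term:
  d/dt(-2t^2) = -4t
  d/dt(5t) = 5
  d/dt(3) = 0
p'(t) = -4t + 5


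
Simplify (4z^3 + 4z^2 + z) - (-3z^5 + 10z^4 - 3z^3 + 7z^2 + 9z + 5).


Distribute the minus sign:
  (4z^3 + 4z^2 + z)
- (-3z^5 + 10z^4 - 3z^3 + 7z^2 + 9z + 5)
Negate second polynomial: 3z^5 - 10z^4 + 3z^3 - 7z^2 - 9z - 5
Add: 3z^5 - 10z^4 + 7z^3 - 3z^2 - 8z - 5


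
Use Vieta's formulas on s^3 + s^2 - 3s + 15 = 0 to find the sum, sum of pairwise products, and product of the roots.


Monic cubic s^3+bs^2+cs+d=0: sum=-b, pairwise sum=c, product=-d.
b=1, c=-3, d=15
r1+r2+r3 = -1
r1r2+r1r3+r2r3 = -3
r1r2r3 = -15


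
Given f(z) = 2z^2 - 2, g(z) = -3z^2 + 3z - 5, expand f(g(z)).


Substitute g(z) into f:
f(g(z)) = 2*(-3z^2 + 3z - 5)^2 + (-2)
(-3z^2 + 3z - 5)^2 = 9z^4 - 18z^3 + 39z^2 - 30z + 25
Expand and combine: 18z^4 - 36z^3 + 78z^2 - 60z + 48


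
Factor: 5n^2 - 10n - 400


Roots satisfy r1 + r2 = -b/a = 2 and r1*r2 = c/a = -80.
So r1 = -8, r2 = 10.
5n^2 - 10n - 400 = 5(n - r1)(n - r2) = 5(n + 8)(n - 10)


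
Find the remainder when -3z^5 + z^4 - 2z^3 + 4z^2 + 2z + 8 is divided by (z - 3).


By the Remainder Theorem, the remainder equals p(3):
  -3*(3)^5 = -729
  1*(3)^4 = 81
  -2*(3)^3 = -54
  4*(3)^2 = 36
  2*(3)^1 = 6
  constant: 8
Sum: -729 + 81 - 54 + 36 + 6 + 8 = -652


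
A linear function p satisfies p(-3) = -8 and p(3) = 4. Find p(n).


p(n) = mn + b. Using p(-3)=-8, p(3)=4:
m = (-8 - 4)/(-3 - 3) = -12/-6 = 2
b = -8 - m*(-3) = -8 + 6 = -2
p(n) = 2n - 2


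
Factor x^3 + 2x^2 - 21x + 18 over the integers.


Try integer roots (divisors of 18). x=1: p(1)=0.
Divide out (x - 1): quotient is x^2 + 3x - 18.
Factor the quadratic: (x + 6)(x - 3)
Result: (x - 1)(x + 6)(x - 3)


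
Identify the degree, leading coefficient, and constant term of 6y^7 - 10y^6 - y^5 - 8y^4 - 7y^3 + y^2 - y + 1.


Highest power of y is 7, with coefficient 6. Constant term is 1.
Degree = 7, leading coefficient = 6, constant term = 1


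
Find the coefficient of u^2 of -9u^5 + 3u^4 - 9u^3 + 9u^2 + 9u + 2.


Read off the coefficient of u^2: 9


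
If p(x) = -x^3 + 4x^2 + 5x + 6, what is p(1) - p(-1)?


p(1) = 14
p(-1) = 6
p(1) - p(-1) = 14 - 6 = 8


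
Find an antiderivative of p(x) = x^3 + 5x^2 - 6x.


Reverse power rule on each term:
  ∫ x^3 dx = (1/4)x^4
  ∫ 5x^2 dx = (5/3)x^3
  ∫ -6x dx = -3x^2
F(x) = (1/4)x^4 + (5/3)x^3 - 3x^2 + C


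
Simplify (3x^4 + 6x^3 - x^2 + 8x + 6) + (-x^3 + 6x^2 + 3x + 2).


Align terms by degree and add:
  3x^4 + 6x^3 - x^2 + 8x + 6
  -x^3 + 6x^2 + 3x + 2
= 3x^4 + 5x^3 + 5x^2 + 11x + 8


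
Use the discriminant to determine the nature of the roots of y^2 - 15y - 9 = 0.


D = b^2 - 4ac = (-15)^2 - 4(1)(-9) = 225 + 36 = 261
Since D > 0: two distinct irrational roots


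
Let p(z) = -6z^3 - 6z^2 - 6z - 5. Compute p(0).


Using direct substitution:
  -6 * (0)^3 = 0
  -6 * (0)^2 = 0
  -6 * (0)^1 = 0
  constant: -5
Sum = 0 + 0 + 0 - 5 = -5


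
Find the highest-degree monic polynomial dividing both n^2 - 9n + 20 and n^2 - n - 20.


Factor each:
  n^2 - 9n + 20 = (n - 5)(n - 4)
  n^2 - n - 20 = (n - 5)(n + 4)
Common monic factor: n - 5


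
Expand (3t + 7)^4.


Expand (3t + 7)^4 by repeated multiplication:
  (3t + 7)^2 = 9t^2 + 42t + 49
  (3t + 7)^3 = 27t^3 + 189t^2 + 441t + 343
= 81t^4 + 756t^3 + 2646t^2 + 4116t + 2401


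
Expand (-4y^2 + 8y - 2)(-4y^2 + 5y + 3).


Distribute each term of the first polynomial:
  (-4y^2)(-4y^2 + 5y + 3) = 16y^4 - 20y^3 - 12y^2
  (8y)(-4y^2 + 5y + 3) = -32y^3 + 40y^2 + 24y
  (-2)(-4y^2 + 5y + 3) = 8y^2 - 10y - 6
Sum: 16y^4 - 52y^3 + 36y^2 + 14y - 6


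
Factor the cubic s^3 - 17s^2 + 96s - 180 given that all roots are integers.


Try integer roots (divisors of -180). s=5: p(5)=0.
Divide out (s - 5): quotient is s^2 - 12s + 36.
Factor the quadratic: (s - 6)(s - 6)
Result: (s - 5)(s - 6)(s - 6)


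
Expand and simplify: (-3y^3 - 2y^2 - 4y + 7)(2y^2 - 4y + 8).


Distribute each term of the first polynomial:
  (-3y^3)(2y^2 - 4y + 8) = -6y^5 + 12y^4 - 24y^3
  (-2y^2)(2y^2 - 4y + 8) = -4y^4 + 8y^3 - 16y^2
  (-4y)(2y^2 - 4y + 8) = -8y^3 + 16y^2 - 32y
  (7)(2y^2 - 4y + 8) = 14y^2 - 28y + 56
Sum: -6y^5 + 8y^4 - 24y^3 + 14y^2 - 60y + 56


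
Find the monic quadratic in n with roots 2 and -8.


p(n) = (n - 2)(n + 8)
Expand: n^2 + 6n - 16


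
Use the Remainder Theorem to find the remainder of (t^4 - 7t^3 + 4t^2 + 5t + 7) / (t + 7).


By the Remainder Theorem, the remainder equals p(-7):
  1*(-7)^4 = 2401
  -7*(-7)^3 = 2401
  4*(-7)^2 = 196
  5*(-7)^1 = -35
  constant: 7
Sum: 2401 + 2401 + 196 - 35 + 7 = 4970


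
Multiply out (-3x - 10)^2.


Expand (-3x - 10)^2 by repeated multiplication:
= 9x^2 + 60x + 100


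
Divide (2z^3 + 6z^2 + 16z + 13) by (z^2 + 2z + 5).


(2z^3 + 6z^2 + 16z + 13) / (z^2 + 2z + 5)
Step 1: 2z * (z^2 + 2z + 5) = 2z^3 + 4z^2 + 10z; subtract.
Step 2: 2 * (z^2 + 2z + 5) = 2z^2 + 4z + 10; subtract.
Quotient: 2z + 2, Remainder: 2z + 3


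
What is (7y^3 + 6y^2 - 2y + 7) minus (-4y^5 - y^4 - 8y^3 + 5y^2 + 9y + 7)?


Distribute the minus sign:
  (7y^3 + 6y^2 - 2y + 7)
- (-4y^5 - y^4 - 8y^3 + 5y^2 + 9y + 7)
Negate second polynomial: 4y^5 + y^4 + 8y^3 - 5y^2 - 9y - 7
Add: 4y^5 + y^4 + 15y^3 + y^2 - 11y


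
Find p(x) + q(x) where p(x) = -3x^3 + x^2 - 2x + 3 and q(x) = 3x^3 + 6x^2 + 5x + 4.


Align terms by degree and add:
  -3x^3 + x^2 - 2x + 3
+ 3x^3 + 6x^2 + 5x + 4
= 7x^2 + 3x + 7


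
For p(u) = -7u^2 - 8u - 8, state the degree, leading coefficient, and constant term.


Highest power of u is 2, with coefficient -7. Constant term is -8.
Degree = 2, leading coefficient = -7, constant term = -8


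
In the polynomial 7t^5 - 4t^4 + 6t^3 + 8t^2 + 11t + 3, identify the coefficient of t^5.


Read off the coefficient of t^5: 7


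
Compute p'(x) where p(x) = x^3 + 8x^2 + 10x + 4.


Apply the power rule term by term:
  d/dx(x^3) = 3x^2
  d/dx(8x^2) = 16x
  d/dx(10x) = 10
  d/dx(4) = 0
p'(x) = 3x^2 + 16x + 10


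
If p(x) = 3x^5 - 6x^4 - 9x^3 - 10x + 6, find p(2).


Using direct substitution:
  3 * (2)^5 = 96
  -6 * (2)^4 = -96
  -9 * (2)^3 = -72
  0 * (2)^2 = 0
  -10 * (2)^1 = -20
  constant: 6
Sum = 96 - 96 - 72 + 0 - 20 + 6 = -86
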